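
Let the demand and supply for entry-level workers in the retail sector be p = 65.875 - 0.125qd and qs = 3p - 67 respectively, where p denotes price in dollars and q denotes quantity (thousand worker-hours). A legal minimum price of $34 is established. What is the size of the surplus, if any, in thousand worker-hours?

0

Rearranging demand gives qd = 527 - 8p. In a free market, 527 - 8p = 3p - 67 gives the equilibrium p* = 54, q* = 95.
Since 34 is below p* = 54, the floor does not bind and the free-market outcome prevails.
Since the control does not bind, there is no surplus.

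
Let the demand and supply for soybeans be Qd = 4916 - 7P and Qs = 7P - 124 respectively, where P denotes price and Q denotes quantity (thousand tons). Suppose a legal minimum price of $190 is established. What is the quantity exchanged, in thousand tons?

2396

Setting quantity demanded equal to quantity supplied, 4916 - 7P = 7P - 124, gives P* = 360 and Q* = 2396.
Since 190 is below P* = 360, the floor does not bind and the free-market outcome prevails.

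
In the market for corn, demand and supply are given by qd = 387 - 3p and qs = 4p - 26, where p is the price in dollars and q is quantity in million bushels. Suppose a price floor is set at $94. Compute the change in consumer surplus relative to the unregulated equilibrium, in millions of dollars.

-5512.5

Without the control the market clears where 387 - 3p = 4p - 26, i.e. p* = 59 and q* = 210.
Since 94 > 59, the floor is binding.
At p = 94: qd = 387 - 3·94 = 105 and qs = 4·94 - 26 = 350.
Consumer surplus without the control is ½ · (129 - 59) · 210 = 7350.
With the floor, consumers buy 105 units at 94, so CS = ½ · (129 - 94) · 105 = 1837.5.
Change in consumer surplus = 1837.5 - 7350 = -5512.5.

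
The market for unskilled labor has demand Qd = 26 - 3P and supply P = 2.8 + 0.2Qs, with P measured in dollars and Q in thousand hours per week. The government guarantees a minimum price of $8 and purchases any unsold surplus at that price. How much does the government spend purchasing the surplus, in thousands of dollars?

Rearranging supply gives Qs = 5P - 14. In a free market, 26 - 3P = 5P - 14 gives the equilibrium P* = 5, Q* = 11.
Since 8 > 5, the floor is binding.
At P = 8: Qd = 26 - 3·8 = 2 and Qs = 5·8 - 14 = 26.
Surplus = Qs - Qd = 24.
Government expenditure = surplus × support price = 24 × 8 = 192.

192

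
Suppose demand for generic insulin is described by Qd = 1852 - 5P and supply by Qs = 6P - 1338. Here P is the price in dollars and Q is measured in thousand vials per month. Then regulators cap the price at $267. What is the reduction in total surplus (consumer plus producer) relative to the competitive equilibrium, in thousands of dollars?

3491.4

Equilibrium: 1852 - 5P = 6P - 1338, so 3190 = 11P and P* = 290, Q* = 402.
The ceiling of 267 is below the equilibrium price 290, so it binds.
At P = 267: Qd = 1852 - 5·267 = 517 and Qs = 6·267 - 1338 = 264.
Quantity traded falls to 264. At Q = 264 the demand price is (1852 - 264)/5 = 317.6 and the supply price is (1338 + 264)/6 = 267.
Deadweight loss = ½ · (317.6 - 267) · (402 - 264) = ½ · 50.6 · 138 = 3491.4.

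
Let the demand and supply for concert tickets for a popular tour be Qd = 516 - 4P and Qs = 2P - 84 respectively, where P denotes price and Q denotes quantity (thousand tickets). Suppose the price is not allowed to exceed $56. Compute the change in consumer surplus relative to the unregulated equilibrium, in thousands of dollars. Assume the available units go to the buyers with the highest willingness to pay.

264

Equilibrium: 516 - 4P = 2P - 84, so 600 = 6P and P* = 100, Q* = 116.
Since 56 < 100, the ceiling is binding.
At P = 56: Qd = 516 - 4·56 = 292 and Qs = 2·56 - 84 = 28.
Consumer surplus without the control is ½ · (129 - 100) · 116 = 1682.
With the ceiling, 28 units are sold at 56 (assume they go to the highest-value buyers). The demand price at Q = 28 is 122, so CS = ½ · [(129 - 56) + (122 - 56)] · 28 = 1946.
Change in consumer surplus = 1946 - 1682 = 264.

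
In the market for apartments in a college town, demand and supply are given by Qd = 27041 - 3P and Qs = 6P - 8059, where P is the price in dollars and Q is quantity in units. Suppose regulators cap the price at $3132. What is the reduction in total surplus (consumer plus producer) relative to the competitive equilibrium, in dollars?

5308416

In a free market, 27041 - 3P = 6P - 8059 gives the equilibrium P* = 3900, Q* = 15341.
The ceiling of 3132 is below the equilibrium price 3900, so it binds.
At P = 3132: Qd = 27041 - 3·3132 = 17645 and Qs = 6·3132 - 8059 = 10733.
Quantity traded falls to 10733. At Q = 10733 the demand price is (27041 - 10733)/3 = 5436 and the supply price is (8059 + 10733)/6 = 3132.
Deadweight loss = ½ · (5436 - 3132) · (15341 - 10733) = ½ · 2304 · 4608 = 5308416.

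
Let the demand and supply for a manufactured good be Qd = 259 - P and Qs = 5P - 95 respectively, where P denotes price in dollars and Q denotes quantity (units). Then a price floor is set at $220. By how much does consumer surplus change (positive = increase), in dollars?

-19239.5

Equilibrium: 259 - P = 5P - 95, so 354 = 6P and P* = 59, Q* = 200.
Because the floor (220) lies above the market-clearing price, it is binding.
At P = 220: Qd = 259 - 220 = 39 and Qs = 5·220 - 95 = 1005.
Consumer surplus without the control is ½ · (259 - 59) · 200 = 20000.
With the floor, consumers buy 39 units at 220, so CS = ½ · (259 - 220) · 39 = 760.5.
Change in consumer surplus = 760.5 - 20000 = -19239.5.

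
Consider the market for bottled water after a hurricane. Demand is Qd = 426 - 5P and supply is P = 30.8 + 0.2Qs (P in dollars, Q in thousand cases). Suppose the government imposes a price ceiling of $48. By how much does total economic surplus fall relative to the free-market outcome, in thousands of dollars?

500

Rearranging supply gives Qs = 5P - 154. Setting quantity demanded equal to quantity supplied, 426 - 5P = 5P - 154, gives P* = 58 and Q* = 136.
Because the ceiling (48) lies below the market-clearing price, it is binding.
At P = 48: Qd = 426 - 5·48 = 186 and Qs = 5·48 - 154 = 86.
Quantity traded falls to 86. At Q = 86 the demand price is (426 - 86)/5 = 68 and the supply price is (154 + 86)/5 = 48.
Deadweight loss = ½ · (68 - 48) · (136 - 86) = ½ · 20 · 50 = 500.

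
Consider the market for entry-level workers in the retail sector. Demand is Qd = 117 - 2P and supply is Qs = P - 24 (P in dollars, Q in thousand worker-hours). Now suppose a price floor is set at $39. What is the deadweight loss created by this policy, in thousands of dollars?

0

Without the control the market clears where 117 - 2P = P - 24, i.e. P* = 47 and Q* = 23.
The floor of 39 is below the equilibrium price 47, so it is not binding; the market clears at P* = 47, Q* = 23.
Since the control does not bind, no trades are prevented and deadweight loss is zero.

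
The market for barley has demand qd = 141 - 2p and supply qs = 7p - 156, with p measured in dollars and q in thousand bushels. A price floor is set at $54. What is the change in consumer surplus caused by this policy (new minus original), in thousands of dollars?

Equilibrium: 141 - 2p = 7p - 156, so 297 = 9p and p* = 33, q* = 75.
Since 54 > 33, the floor is binding.
At p = 54: qd = 141 - 2·54 = 33 and qs = 7·54 - 156 = 222.
Consumer surplus without the control is ½ · (70.5 - 33) · 75 = 1406.25.
With the floor, consumers buy 33 units at 54, so CS = ½ · (70.5 - 54) · 33 = 272.25.
Change in consumer surplus = 272.25 - 1406.25 = -1134.

-1134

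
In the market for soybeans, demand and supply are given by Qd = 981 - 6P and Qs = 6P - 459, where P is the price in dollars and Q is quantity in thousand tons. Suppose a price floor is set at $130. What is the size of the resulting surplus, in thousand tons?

Equilibrium: 981 - 6P = 6P - 459, so 1440 = 12P and P* = 120, Q* = 261.
The floor of 130 is above the equilibrium price 120, so it binds.
At P = 130: Qd = 981 - 6·130 = 201 and Qs = 6·130 - 459 = 321.
Surplus = Qs - Qd = 321 - 201 = 120.

120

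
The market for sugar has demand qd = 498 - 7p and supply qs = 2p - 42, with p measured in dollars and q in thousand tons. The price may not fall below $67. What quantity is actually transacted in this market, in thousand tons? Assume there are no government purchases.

Equilibrium: 498 - 7p = 2p - 42, so 540 = 9p and p* = 60, q* = 78.
Since 67 > 60, the floor is binding.
At p = 67: qd = 498 - 7·67 = 29 and qs = 2·67 - 42 = 92.
The quantity actually transacted is the short side, demand: 29.

29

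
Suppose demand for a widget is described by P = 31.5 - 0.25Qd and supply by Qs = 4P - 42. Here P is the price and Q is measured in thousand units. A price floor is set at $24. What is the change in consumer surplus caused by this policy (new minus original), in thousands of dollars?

-108

Rearranging demand gives Qd = 126 - 4P. In a free market, 126 - 4P = 4P - 42 gives the equilibrium P* = 21, Q* = 42.
Since 24 > 21, the floor is binding.
At P = 24: Qd = 126 - 4·24 = 30 and Qs = 4·24 - 42 = 54.
Consumer surplus without the control is ½ · (31.5 - 21) · 42 = 220.5.
With the floor, consumers buy 30 units at 24, so CS = ½ · (31.5 - 24) · 30 = 112.5.
Change in consumer surplus = 112.5 - 220.5 = -108.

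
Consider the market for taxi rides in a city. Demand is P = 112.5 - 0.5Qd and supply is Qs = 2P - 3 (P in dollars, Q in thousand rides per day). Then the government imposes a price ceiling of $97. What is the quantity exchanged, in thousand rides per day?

Rearranging demand gives Qd = 225 - 2P. Without the control the market clears where 225 - 2P = 2P - 3, i.e. P* = 57 and Q* = 111.
Since 97 is above P* = 57, the ceiling does not bind and the free-market outcome prevails.

111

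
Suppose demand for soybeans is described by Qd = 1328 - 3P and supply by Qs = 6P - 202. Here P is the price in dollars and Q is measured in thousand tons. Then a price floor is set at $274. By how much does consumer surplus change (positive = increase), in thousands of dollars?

In a free market, 1328 - 3P = 6P - 202 gives the equilibrium P* = 170, Q* = 818.
Because the floor (274) lies above the market-clearing price, it is binding.
At P = 274: Qd = 1328 - 3·274 = 506 and Qs = 6·274 - 202 = 1442.
Consumer surplus without the control is ½ · (1328/3 - 170) · 818 = 334562/3.
With the floor, consumers buy 506 units at 274, so CS = ½ · (1328/3 - 274) · 506 = 128018/3.
Change in consumer surplus = 128018/3 - 334562/3 = -68848.

-68848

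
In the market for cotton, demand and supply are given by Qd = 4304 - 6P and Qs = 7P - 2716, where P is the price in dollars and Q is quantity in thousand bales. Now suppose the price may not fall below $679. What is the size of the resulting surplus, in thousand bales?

Without the control the market clears where 4304 - 6P = 7P - 2716, i.e. P* = 540 and Q* = 1064.
Because the floor (679) lies above the market-clearing price, it is binding.
At P = 679: Qd = 4304 - 6·679 = 230 and Qs = 7·679 - 2716 = 2037.
Surplus = Qs - Qd = 2037 - 230 = 1807.

1807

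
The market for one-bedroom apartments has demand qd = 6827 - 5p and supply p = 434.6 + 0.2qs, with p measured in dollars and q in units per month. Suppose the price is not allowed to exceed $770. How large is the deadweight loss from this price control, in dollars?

84500

Rearranging supply gives qs = 5p - 2173. Without the control the market clears where 6827 - 5p = 5p - 2173, i.e. p* = 900 and q* = 2327.
Because the ceiling (770) lies below the market-clearing price, it is binding.
At p = 770: qd = 6827 - 5·770 = 2977 and qs = 5·770 - 2173 = 1677.
Quantity traded falls to 1677. At q = 1677 the demand price is (6827 - 1677)/5 = 1030 and the supply price is (2173 + 1677)/5 = 770.
Deadweight loss = ½ · (1030 - 770) · (2327 - 1677) = ½ · 260 · 650 = 84500.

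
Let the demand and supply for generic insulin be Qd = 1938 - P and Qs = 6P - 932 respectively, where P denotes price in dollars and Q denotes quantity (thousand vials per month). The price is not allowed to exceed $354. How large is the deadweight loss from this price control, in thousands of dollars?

65856

In a free market, 1938 - P = 6P - 932 gives the equilibrium P* = 410, Q* = 1528.
Because the ceiling (354) lies below the market-clearing price, it is binding.
At P = 354: Qd = 1938 - 354 = 1584 and Qs = 6·354 - 932 = 1192.
Quantity traded falls to 1192. At Q = 1192 the demand price is 1938 - 1192 = 746 and the supply price is (932 + 1192)/6 = 354.
Deadweight loss = ½ · (746 - 354) · (1528 - 1192) = ½ · 392 · 336 = 65856.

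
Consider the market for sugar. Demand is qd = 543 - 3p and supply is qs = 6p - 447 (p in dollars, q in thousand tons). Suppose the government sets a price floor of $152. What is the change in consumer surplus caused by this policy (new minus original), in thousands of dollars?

Without the control the market clears where 543 - 3p = 6p - 447, i.e. p* = 110 and q* = 213.
Because the floor (152) lies above the market-clearing price, it is binding.
At p = 152: qd = 543 - 3·152 = 87 and qs = 6·152 - 447 = 465.
Consumer surplus without the control is ½ · (181 - 110) · 213 = 7561.5.
With the floor, consumers buy 87 units at 152, so CS = ½ · (181 - 152) · 87 = 1261.5.
Change in consumer surplus = 1261.5 - 7561.5 = -6300.

-6300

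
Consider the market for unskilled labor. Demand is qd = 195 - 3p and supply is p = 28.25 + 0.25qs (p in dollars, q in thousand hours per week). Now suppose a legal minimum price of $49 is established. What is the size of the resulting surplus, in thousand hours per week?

35

Rearranging supply gives qs = 4p - 113. In a free market, 195 - 3p = 4p - 113 gives the equilibrium p* = 44, q* = 63.
The floor of 49 is above the equilibrium price 44, so it binds.
At p = 49: qd = 195 - 3·49 = 48 and qs = 4·49 - 113 = 83.
Surplus = qs - qd = 83 - 48 = 35.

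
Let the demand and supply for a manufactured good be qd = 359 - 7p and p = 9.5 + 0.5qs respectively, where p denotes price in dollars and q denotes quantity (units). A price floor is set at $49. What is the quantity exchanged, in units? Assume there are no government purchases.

Rearranging supply gives qs = 2p - 19. Setting quantity demanded equal to quantity supplied, 359 - 7p = 2p - 19, gives p* = 42 and q* = 65.
The floor of 49 is above the equilibrium price 42, so it binds.
At p = 49: qd = 359 - 7·49 = 16 and qs = 2·49 - 19 = 79.
The quantity actually transacted is the short side, demand: 16.

16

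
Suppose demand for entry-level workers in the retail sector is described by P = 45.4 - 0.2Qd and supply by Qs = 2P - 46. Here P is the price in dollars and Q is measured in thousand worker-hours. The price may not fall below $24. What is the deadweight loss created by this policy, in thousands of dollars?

0

Rearranging demand gives Qd = 227 - 5P. Setting quantity demanded equal to quantity supplied, 227 - 5P = 2P - 46, gives P* = 39 and Q* = 32.
Since 24 is below P* = 39, the floor does not bind and the free-market outcome prevails.
Since the control does not bind, no trades are prevented and deadweight loss is zero.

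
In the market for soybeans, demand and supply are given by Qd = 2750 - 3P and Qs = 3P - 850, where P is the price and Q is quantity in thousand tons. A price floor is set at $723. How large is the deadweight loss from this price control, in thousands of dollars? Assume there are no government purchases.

In a free market, 2750 - 3P = 3P - 850 gives the equilibrium P* = 600, Q* = 950.
Since 723 > 600, the floor is binding.
At P = 723: Qd = 2750 - 3·723 = 581 and Qs = 3·723 - 850 = 1319.
Quantity traded falls to 581. At Q = 581 the demand price is (2750 - 581)/3 = 723 and the supply price is (850 + 581)/3 = 477.
Deadweight loss = ½ · (723 - 477) · (950 - 581) = ½ · 246 · 369 = 45387.

45387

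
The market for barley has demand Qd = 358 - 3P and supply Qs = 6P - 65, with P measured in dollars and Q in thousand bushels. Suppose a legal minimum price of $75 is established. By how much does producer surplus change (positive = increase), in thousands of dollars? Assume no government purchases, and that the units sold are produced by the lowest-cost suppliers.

3136

In a free market, 358 - 3P = 6P - 65 gives the equilibrium P* = 47, Q* = 217.
The floor of 75 is above the equilibrium price 47, so it binds.
At P = 75: Qd = 358 - 3·75 = 133 and Qs = 6·75 - 65 = 385.
Producer surplus without the control is ½ · (47 - 65/6) · 217 = 47089/12.
With the floor, 133 units are sold at 75. The supply price at Q = 133 is 33, so PS = ½ · [(75 - 65/6) + (75 - 33)] · 133 = 84721/12.
Change in producer surplus = 84721/12 - 47089/12 = 3136.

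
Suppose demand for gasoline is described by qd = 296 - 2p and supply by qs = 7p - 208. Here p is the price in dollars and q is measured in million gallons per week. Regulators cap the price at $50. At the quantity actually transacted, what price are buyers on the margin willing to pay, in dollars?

77

Setting quantity demanded equal to quantity supplied, 296 - 2p = 7p - 208, gives p* = 56 and q* = 184.
Since 50 < 56, the ceiling is binding.
At p = 50: qd = 296 - 2·50 = 196 and qs = 7·50 - 208 = 142.
Only 142 units reach the market. On the demand curve, the marginal buyer's willingness to pay at q = 142 is (296 - 142)/2 = 77.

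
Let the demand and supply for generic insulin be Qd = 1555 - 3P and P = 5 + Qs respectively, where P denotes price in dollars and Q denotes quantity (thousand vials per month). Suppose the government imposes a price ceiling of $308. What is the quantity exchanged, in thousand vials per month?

303

Rearranging supply gives Qs = P - 5. Equilibrium: 1555 - 3P = P - 5, so 1560 = 4P and P* = 390, Q* = 385.
Since 308 < 390, the ceiling is binding.
At P = 308: Qd = 1555 - 3·308 = 631 and Qs = 308 - 5 = 303.
The quantity actually transacted is the short side, supply: 303.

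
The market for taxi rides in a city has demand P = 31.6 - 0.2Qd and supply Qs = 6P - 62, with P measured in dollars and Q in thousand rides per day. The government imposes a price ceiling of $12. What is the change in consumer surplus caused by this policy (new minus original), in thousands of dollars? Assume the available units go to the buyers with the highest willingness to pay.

Rearranging demand gives Qd = 158 - 5P. Equilibrium: 158 - 5P = 6P - 62, so 220 = 11P and P* = 20, Q* = 58.
Because the ceiling (12) lies below the market-clearing price, it is binding.
At P = 12: Qd = 158 - 5·12 = 98 and Qs = 6·12 - 62 = 10.
Consumer surplus without the control is ½ · (31.6 - 20) · 58 = 336.4.
With the ceiling, 10 units are sold at 12 (assume they go to the highest-value buyers). The demand price at Q = 10 is 29.6, so CS = ½ · [(31.6 - 12) + (29.6 - 12)] · 10 = 186.
Change in consumer surplus = 186 - 336.4 = -150.4.

-150.4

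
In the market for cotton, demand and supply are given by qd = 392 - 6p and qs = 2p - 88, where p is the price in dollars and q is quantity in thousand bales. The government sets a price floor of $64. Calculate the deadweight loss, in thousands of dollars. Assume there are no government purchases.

Setting quantity demanded equal to quantity supplied, 392 - 6p = 2p - 88, gives p* = 60 and q* = 32.
The floor of 64 is above the equilibrium price 60, so it binds.
At p = 64: qd = 392 - 6·64 = 8 and qs = 2·64 - 88 = 40.
Quantity traded falls to 8. At q = 8 the demand price is (392 - 8)/6 = 64 and the supply price is (88 + 8)/2 = 48.
Deadweight loss = ½ · (64 - 48) · (32 - 8) = ½ · 16 · 24 = 192.

192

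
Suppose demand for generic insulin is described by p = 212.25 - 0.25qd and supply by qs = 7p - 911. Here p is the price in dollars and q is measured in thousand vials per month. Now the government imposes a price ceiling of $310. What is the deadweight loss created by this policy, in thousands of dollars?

0

Rearranging demand gives qd = 849 - 4p. Without the control the market clears where 849 - 4p = 7p - 911, i.e. p* = 160 and q* = 209.
The ceiling of 310 is above the equilibrium price 160, so it is not binding; the market clears at p* = 160, q* = 209.
Since the control does not bind, no trades are prevented and deadweight loss is zero.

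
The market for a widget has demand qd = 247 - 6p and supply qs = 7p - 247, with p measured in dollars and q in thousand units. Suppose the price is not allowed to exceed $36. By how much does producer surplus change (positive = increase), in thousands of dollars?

Setting quantity demanded equal to quantity supplied, 247 - 6p = 7p - 247, gives p* = 38 and q* = 19.
Since 36 < 38, the ceiling is binding.
At p = 36: qd = 247 - 6·36 = 31 and qs = 7·36 - 247 = 5.
Producer surplus without the control is ½ · (38 - 247/7) · 19 = 361/14.
With the ceiling, producers sell 5 units at 36, so PS = ½ · (36 - 247/7) · 5 = 25/14.
Change in producer surplus = 25/14 - 361/14 = -24.

-24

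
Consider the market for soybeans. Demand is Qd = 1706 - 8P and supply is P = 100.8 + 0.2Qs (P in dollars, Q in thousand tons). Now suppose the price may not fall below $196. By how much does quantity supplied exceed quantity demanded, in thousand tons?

338

Rearranging supply gives Qs = 5P - 504. Without the control the market clears where 1706 - 8P = 5P - 504, i.e. P* = 170 and Q* = 346.
The floor of 196 is above the equilibrium price 170, so it binds.
At P = 196: Qd = 1706 - 8·196 = 138 and Qs = 5·196 - 504 = 476.
Surplus = Qs - Qd = 476 - 138 = 338.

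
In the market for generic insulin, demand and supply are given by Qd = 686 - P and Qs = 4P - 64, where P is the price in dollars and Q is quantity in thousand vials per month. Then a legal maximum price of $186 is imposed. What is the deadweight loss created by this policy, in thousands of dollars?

0

Without the control the market clears where 686 - P = 4P - 64, i.e. P* = 150 and Q* = 536.
Since 186 is above P* = 150, the ceiling does not bind and the free-market outcome prevails.
Since the control does not bind, no trades are prevented and deadweight loss is zero.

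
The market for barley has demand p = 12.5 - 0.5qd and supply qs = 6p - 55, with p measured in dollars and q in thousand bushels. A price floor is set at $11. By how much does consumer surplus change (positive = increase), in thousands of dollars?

Rearranging demand gives qd = 25 - 2p. In a free market, 25 - 2p = 6p - 55 gives the equilibrium p* = 10, q* = 5.
Because the floor (11) lies above the market-clearing price, it is binding.
At p = 11: qd = 25 - 2·11 = 3 and qs = 6·11 - 55 = 11.
Consumer surplus without the control is ½ · (12.5 - 10) · 5 = 6.25.
With the floor, consumers buy 3 units at 11, so CS = ½ · (12.5 - 11) · 3 = 2.25.
Change in consumer surplus = 2.25 - 6.25 = -4.

-4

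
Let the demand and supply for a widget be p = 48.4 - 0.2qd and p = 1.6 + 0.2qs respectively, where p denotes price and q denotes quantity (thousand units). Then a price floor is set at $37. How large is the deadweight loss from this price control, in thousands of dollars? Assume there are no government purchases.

Rearranging demand gives qd = 242 - 5p; rearranging supply gives qs = 5p - 8. In a free market, 242 - 5p = 5p - 8 gives the equilibrium p* = 25, q* = 117.
Since 37 > 25, the floor is binding.
At p = 37: qd = 242 - 5·37 = 57 and qs = 5·37 - 8 = 177.
Quantity traded falls to 57. At q = 57 the demand price is (242 - 57)/5 = 37 and the supply price is (8 + 57)/5 = 13.
Deadweight loss = ½ · (37 - 13) · (117 - 57) = ½ · 24 · 60 = 720.

720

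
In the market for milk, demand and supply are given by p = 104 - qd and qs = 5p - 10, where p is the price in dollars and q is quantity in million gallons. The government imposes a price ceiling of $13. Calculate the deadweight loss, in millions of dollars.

Rearranging demand gives qd = 104 - p. Without the control the market clears where 104 - p = 5p - 10, i.e. p* = 19 and q* = 85.
Because the ceiling (13) lies below the market-clearing price, it is binding.
At p = 13: qd = 104 - 13 = 91 and qs = 5·13 - 10 = 55.
Quantity traded falls to 55. At q = 55 the demand price is 104 - 55 = 49 and the supply price is (10 + 55)/5 = 13.
Deadweight loss = ½ · (49 - 13) · (85 - 55) = ½ · 36 · 30 = 540.

540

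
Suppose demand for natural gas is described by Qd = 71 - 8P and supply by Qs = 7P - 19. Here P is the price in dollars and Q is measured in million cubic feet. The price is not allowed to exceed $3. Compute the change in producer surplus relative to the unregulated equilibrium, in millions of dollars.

-37.5

Setting quantity demanded equal to quantity supplied, 71 - 8P = 7P - 19, gives P* = 6 and Q* = 23.
The ceiling of 3 is below the equilibrium price 6, so it binds.
At P = 3: Qd = 71 - 8·3 = 47 and Qs = 7·3 - 19 = 2.
Producer surplus without the control is ½ · (6 - 19/7) · 23 = 529/14.
With the ceiling, producers sell 2 units at 3, so PS = ½ · (3 - 19/7) · 2 = 2/7.
Change in producer surplus = 2/7 - 529/14 = -37.5.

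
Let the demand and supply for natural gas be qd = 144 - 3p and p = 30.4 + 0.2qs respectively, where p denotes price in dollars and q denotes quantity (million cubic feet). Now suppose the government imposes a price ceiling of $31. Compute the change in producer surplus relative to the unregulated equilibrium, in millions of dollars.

-108

Rearranging supply gives qs = 5p - 152. Without the control the market clears where 144 - 3p = 5p - 152, i.e. p* = 37 and q* = 33.
Since 31 < 37, the ceiling is binding.
At p = 31: qd = 144 - 3·31 = 51 and qs = 5·31 - 152 = 3.
Producer surplus without the control is ½ · (37 - 30.4) · 33 = 108.9.
With the ceiling, producers sell 3 units at 31, so PS = ½ · (31 - 30.4) · 3 = 0.9.
Change in producer surplus = 0.9 - 108.9 = -108.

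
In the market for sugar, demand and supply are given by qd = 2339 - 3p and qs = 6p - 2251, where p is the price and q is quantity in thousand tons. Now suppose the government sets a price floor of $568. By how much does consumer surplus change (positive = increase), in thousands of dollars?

Without the control the market clears where 2339 - 3p = 6p - 2251, i.e. p* = 510 and q* = 809.
Since 568 > 510, the floor is binding.
At p = 568: qd = 2339 - 3·568 = 635 and qs = 6·568 - 2251 = 1157.
Consumer surplus without the control is ½ · (2339/3 - 510) · 809 = 654481/6.
With the floor, consumers buy 635 units at 568, so CS = ½ · (2339/3 - 568) · 635 = 403225/6.
Change in consumer surplus = 403225/6 - 654481/6 = -41876.

-41876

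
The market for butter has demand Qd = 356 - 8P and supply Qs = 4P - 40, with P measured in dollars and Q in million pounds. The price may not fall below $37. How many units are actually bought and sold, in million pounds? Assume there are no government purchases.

Equilibrium: 356 - 8P = 4P - 40, so 396 = 12P and P* = 33, Q* = 92.
Since 37 > 33, the floor is binding.
At P = 37: Qd = 356 - 8·37 = 60 and Qs = 4·37 - 40 = 108.
The quantity actually transacted is the short side, demand: 60.

60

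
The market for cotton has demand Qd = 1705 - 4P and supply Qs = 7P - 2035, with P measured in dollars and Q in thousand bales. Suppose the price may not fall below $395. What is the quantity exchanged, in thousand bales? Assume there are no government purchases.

Setting quantity demanded equal to quantity supplied, 1705 - 4P = 7P - 2035, gives P* = 340 and Q* = 345.
Since 395 > 340, the floor is binding.
At P = 395: Qd = 1705 - 4·395 = 125 and Qs = 7·395 - 2035 = 730.
The quantity actually transacted is the short side, demand: 125.

125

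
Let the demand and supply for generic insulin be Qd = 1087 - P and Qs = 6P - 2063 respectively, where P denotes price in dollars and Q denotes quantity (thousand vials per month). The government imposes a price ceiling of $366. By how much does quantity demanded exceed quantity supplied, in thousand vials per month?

Without the control the market clears where 1087 - P = 6P - 2063, i.e. P* = 450 and Q* = 637.
Because the ceiling (366) lies below the market-clearing price, it is binding.
At P = 366: Qd = 1087 - 366 = 721 and Qs = 6·366 - 2063 = 133.
Shortage = Qd - Qs = 721 - 133 = 588.

588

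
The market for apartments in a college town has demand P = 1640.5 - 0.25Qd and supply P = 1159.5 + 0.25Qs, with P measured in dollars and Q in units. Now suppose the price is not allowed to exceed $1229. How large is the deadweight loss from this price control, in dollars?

Rearranging demand gives Qd = 6562 - 4P; rearranging supply gives Qs = 4P - 4638. Setting quantity demanded equal to quantity supplied, 6562 - 4P = 4P - 4638, gives P* = 1400 and Q* = 962.
The ceiling of 1229 is below the equilibrium price 1400, so it binds.
At P = 1229: Qd = 6562 - 4·1229 = 1646 and Qs = 4·1229 - 4638 = 278.
Quantity traded falls to 278. At Q = 278 the demand price is (6562 - 278)/4 = 1571 and the supply price is (4638 + 278)/4 = 1229.
Deadweight loss = ½ · (1571 - 1229) · (962 - 278) = ½ · 342 · 684 = 116964.

116964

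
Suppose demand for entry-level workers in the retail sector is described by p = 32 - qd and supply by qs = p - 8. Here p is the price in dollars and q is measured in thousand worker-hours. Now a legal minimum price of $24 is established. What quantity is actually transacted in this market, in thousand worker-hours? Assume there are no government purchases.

Rearranging demand gives qd = 32 - p. Without the control the market clears where 32 - p = p - 8, i.e. p* = 20 and q* = 12.
Since 24 > 20, the floor is binding.
At p = 24: qd = 32 - 24 = 8 and qs = 24 - 8 = 16.
The quantity actually transacted is the short side, demand: 8.

8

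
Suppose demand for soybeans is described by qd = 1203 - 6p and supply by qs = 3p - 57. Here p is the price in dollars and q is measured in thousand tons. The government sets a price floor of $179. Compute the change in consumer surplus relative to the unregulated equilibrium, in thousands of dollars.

-9594

Setting quantity demanded equal to quantity supplied, 1203 - 6p = 3p - 57, gives p* = 140 and q* = 363.
The floor of 179 is above the equilibrium price 140, so it binds.
At p = 179: qd = 1203 - 6·179 = 129 and qs = 3·179 - 57 = 480.
Consumer surplus without the control is ½ · (200.5 - 140) · 363 = 10980.75.
With the floor, consumers buy 129 units at 179, so CS = ½ · (200.5 - 179) · 129 = 1386.75.
Change in consumer surplus = 1386.75 - 10980.75 = -9594.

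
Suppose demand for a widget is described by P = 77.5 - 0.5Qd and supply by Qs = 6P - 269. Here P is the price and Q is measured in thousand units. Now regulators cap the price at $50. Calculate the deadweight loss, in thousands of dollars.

Rearranging demand gives Qd = 155 - 2P. In a free market, 155 - 2P = 6P - 269 gives the equilibrium P* = 53, Q* = 49.
The ceiling of 50 is below the equilibrium price 53, so it binds.
At P = 50: Qd = 155 - 2·50 = 55 and Qs = 6·50 - 269 = 31.
Quantity traded falls to 31. At Q = 31 the demand price is (155 - 31)/2 = 62 and the supply price is (269 + 31)/6 = 50.
Deadweight loss = ½ · (62 - 50) · (49 - 31) = ½ · 12 · 18 = 108.

108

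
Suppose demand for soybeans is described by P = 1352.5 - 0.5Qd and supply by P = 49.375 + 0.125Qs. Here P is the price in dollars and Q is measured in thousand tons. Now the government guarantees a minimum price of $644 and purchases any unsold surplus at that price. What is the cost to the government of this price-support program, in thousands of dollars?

Rearranging demand gives Qd = 2705 - 2P; rearranging supply gives Qs = 8P - 395. Setting quantity demanded equal to quantity supplied, 2705 - 2P = 8P - 395, gives P* = 310 and Q* = 2085.
Because the floor (644) lies above the market-clearing price, it is binding.
At P = 644: Qd = 2705 - 2·644 = 1417 and Qs = 8·644 - 395 = 4757.
Surplus = Qs - Qd = 3340.
Government expenditure = surplus × support price = 3340 × 644 = 2150960.

2150960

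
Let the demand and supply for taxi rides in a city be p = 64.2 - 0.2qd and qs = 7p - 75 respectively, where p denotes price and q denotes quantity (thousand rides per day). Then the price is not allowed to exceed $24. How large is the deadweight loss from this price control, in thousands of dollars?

Rearranging demand gives qd = 321 - 5p. Setting quantity demanded equal to quantity supplied, 321 - 5p = 7p - 75, gives p* = 33 and q* = 156.
Since 24 < 33, the ceiling is binding.
At p = 24: qd = 321 - 5·24 = 201 and qs = 7·24 - 75 = 93.
Quantity traded falls to 93. At q = 93 the demand price is (321 - 93)/5 = 45.6 and the supply price is (75 + 93)/7 = 24.
Deadweight loss = ½ · (45.6 - 24) · (156 - 93) = ½ · 21.6 · 63 = 680.4.

680.4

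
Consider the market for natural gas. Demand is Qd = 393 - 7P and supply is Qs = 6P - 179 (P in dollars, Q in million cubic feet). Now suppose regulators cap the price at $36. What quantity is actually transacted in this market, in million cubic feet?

Setting quantity demanded equal to quantity supplied, 393 - 7P = 6P - 179, gives P* = 44 and Q* = 85.
The ceiling of 36 is below the equilibrium price 44, so it binds.
At P = 36: Qd = 393 - 7·36 = 141 and Qs = 6·36 - 179 = 37.
The quantity actually transacted is the short side, supply: 37.

37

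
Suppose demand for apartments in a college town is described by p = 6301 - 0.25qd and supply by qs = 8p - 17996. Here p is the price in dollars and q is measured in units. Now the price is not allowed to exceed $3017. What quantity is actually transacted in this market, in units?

6140

Rearranging demand gives qd = 25204 - 4p. Equilibrium: 25204 - 4p = 8p - 17996, so 43200 = 12p and p* = 3600, q* = 10804.
Because the ceiling (3017) lies below the market-clearing price, it is binding.
At p = 3017: qd = 25204 - 4·3017 = 13136 and qs = 8·3017 - 17996 = 6140.
The quantity actually transacted is the short side, supply: 6140.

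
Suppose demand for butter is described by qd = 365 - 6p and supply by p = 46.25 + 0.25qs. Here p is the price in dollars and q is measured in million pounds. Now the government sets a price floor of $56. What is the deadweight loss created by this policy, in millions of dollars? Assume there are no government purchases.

7.5

Rearranging supply gives qs = 4p - 185. In a free market, 365 - 6p = 4p - 185 gives the equilibrium p* = 55, q* = 35.
The floor of 56 is above the equilibrium price 55, so it binds.
At p = 56: qd = 365 - 6·56 = 29 and qs = 4·56 - 185 = 39.
Quantity traded falls to 29. At q = 29 the demand price is (365 - 29)/6 = 56 and the supply price is (185 + 29)/4 = 53.5.
Deadweight loss = ½ · (56 - 53.5) · (35 - 29) = ½ · 2.5 · 6 = 7.5.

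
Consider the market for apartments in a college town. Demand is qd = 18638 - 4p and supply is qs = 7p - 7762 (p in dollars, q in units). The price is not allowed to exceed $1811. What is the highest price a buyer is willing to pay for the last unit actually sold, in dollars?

3430.75

In a free market, 18638 - 4p = 7p - 7762 gives the equilibrium p* = 2400, q* = 9038.
Because the ceiling (1811) lies below the market-clearing price, it is binding.
At p = 1811: qd = 18638 - 4·1811 = 11394 and qs = 7·1811 - 7762 = 4915.
Only 4915 units reach the market. On the demand curve, the marginal buyer's willingness to pay at q = 4915 is (18638 - 4915)/4 = 3430.75.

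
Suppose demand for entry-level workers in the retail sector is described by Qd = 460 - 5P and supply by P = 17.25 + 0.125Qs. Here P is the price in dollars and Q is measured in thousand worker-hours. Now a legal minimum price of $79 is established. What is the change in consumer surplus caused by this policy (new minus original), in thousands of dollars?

-4867.5

Rearranging supply gives Qs = 8P - 138. In a free market, 460 - 5P = 8P - 138 gives the equilibrium P* = 46, Q* = 230.
Because the floor (79) lies above the market-clearing price, it is binding.
At P = 79: Qd = 460 - 5·79 = 65 and Qs = 8·79 - 138 = 494.
Consumer surplus without the control is ½ · (92 - 46) · 230 = 5290.
With the floor, consumers buy 65 units at 79, so CS = ½ · (92 - 79) · 65 = 422.5.
Change in consumer surplus = 422.5 - 5290 = -4867.5.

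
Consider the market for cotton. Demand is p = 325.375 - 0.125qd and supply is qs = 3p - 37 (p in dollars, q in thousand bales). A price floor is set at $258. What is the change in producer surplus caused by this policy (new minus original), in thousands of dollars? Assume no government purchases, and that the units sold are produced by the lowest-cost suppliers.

Rearranging demand gives qd = 2603 - 8p. Equilibrium: 2603 - 8p = 3p - 37, so 2640 = 11p and p* = 240, q* = 683.
Since 258 > 240, the floor is binding.
At p = 258: qd = 2603 - 8·258 = 539 and qs = 3·258 - 37 = 737.
Producer surplus without the control is ½ · (240 - 37/3) · 683 = 466489/6.
With the floor, 539 units are sold at 258. The supply price at q = 539 is 192, so PS = ½ · [(258 - 37/3) + (258 - 192)] · 539 = 503965/6.
Change in producer surplus = 503965/6 - 466489/6 = 6246.

6246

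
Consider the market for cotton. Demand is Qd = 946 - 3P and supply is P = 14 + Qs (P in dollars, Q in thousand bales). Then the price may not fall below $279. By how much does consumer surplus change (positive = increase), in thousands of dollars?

-6532.5

Rearranging supply gives Qs = P - 14. Setting quantity demanded equal to quantity supplied, 946 - 3P = P - 14, gives P* = 240 and Q* = 226.
Since 279 > 240, the floor is binding.
At P = 279: Qd = 946 - 3·279 = 109 and Qs = 279 - 14 = 265.
Consumer surplus without the control is ½ · (946/3 - 240) · 226 = 25538/3.
With the floor, consumers buy 109 units at 279, so CS = ½ · (946/3 - 279) · 109 = 11881/6.
Change in consumer surplus = 11881/6 - 25538/3 = -6532.5.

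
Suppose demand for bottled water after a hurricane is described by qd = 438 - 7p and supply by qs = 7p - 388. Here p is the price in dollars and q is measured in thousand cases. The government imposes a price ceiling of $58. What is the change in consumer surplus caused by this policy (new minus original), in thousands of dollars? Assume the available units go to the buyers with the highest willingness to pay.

14.5

Without the control the market clears where 438 - 7p = 7p - 388, i.e. p* = 59 and q* = 25.
Since 58 < 59, the ceiling is binding.
At p = 58: qd = 438 - 7·58 = 32 and qs = 7·58 - 388 = 18.
Consumer surplus without the control is ½ · (438/7 - 59) · 25 = 625/14.
With the ceiling, 18 units are sold at 58 (assume they go to the highest-value buyers). The demand price at q = 18 is 60, so CS = ½ · [(438/7 - 58) + (60 - 58)] · 18 = 414/7.
Change in consumer surplus = 414/7 - 625/14 = 14.5.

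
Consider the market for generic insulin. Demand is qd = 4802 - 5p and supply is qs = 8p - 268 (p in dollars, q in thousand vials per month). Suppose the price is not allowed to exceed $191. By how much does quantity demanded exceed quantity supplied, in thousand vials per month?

Without the control the market clears where 4802 - 5p = 8p - 268, i.e. p* = 390 and q* = 2852.
Because the ceiling (191) lies below the market-clearing price, it is binding.
At p = 191: qd = 4802 - 5·191 = 3847 and qs = 8·191 - 268 = 1260.
Shortage = qd - qs = 3847 - 1260 = 2587.

2587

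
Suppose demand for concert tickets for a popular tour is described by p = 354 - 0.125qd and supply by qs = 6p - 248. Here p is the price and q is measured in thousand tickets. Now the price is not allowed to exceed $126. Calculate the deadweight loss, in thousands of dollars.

46389

Rearranging demand gives qd = 2832 - 8p. Without the control the market clears where 2832 - 8p = 6p - 248, i.e. p* = 220 and q* = 1072.
Since 126 < 220, the ceiling is binding.
At p = 126: qd = 2832 - 8·126 = 1824 and qs = 6·126 - 248 = 508.
Quantity traded falls to 508. At q = 508 the demand price is (2832 - 508)/8 = 290.5 and the supply price is (248 + 508)/6 = 126.
Deadweight loss = ½ · (290.5 - 126) · (1072 - 508) = ½ · 164.5 · 564 = 46389.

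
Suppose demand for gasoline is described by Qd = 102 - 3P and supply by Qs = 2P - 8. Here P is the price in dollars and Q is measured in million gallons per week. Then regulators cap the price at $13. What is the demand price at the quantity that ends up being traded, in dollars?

Equilibrium: 102 - 3P = 2P - 8, so 110 = 5P and P* = 22, Q* = 36.
The ceiling of 13 is below the equilibrium price 22, so it binds.
At P = 13: Qd = 102 - 3·13 = 63 and Qs = 2·13 - 8 = 18.
Only 18 units reach the market. On the demand curve, the marginal buyer's willingness to pay at Q = 18 is (102 - 18)/3 = 28.

28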